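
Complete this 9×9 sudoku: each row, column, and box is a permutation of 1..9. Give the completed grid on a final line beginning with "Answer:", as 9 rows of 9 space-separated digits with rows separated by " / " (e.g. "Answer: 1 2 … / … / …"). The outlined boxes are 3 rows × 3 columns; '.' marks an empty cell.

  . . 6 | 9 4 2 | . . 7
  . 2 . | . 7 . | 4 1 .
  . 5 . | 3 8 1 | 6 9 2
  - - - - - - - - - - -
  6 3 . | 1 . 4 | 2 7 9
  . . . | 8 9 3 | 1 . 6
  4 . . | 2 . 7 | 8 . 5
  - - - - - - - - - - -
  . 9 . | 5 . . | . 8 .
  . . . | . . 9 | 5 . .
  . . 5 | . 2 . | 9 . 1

Step 1. [r7c6∈{6}] r7c6 has the single candidate 6, so r7c6=6.
Step 2. [r8c8∈{2,3,4,6}] 2 has one home in col 8: r8c8 ⇒ r8c8=2.
Step 3. [r3c1∈{7}] only 7 remains possible at r3c1, so r3c1=7.
Step 4. [r8c2∈{1,4,6,7,8}] 6 has one home in row 8: r8c2. So r8c2=6.
Step 5. [r9c2∈{4,7,8}] col 2 places 4 nowhere but r9c2 ⇒ r9c2=4.
Step 6. [r1c7∈{3}] r1c7 is down to just 3 ⇒ r1c7=3.
Step 7. [r1c2∈{1,8}] 8 has one home in col 2: r1c2, so r1c2=8.
Step 8. [r8c4∈{4,7}] r8c4 is the only open cell in col 4 admitting 4, so r8c4=4.
Step 9. [r8c9∈{3}] r8c9's peers cover all but 3, so r8c9=3.
Step 10. [r9c1∈{3,8}] 3 has one home in row 9: r9c1 ⇒ r9c1=3.
Step 11. [r8c3∈{1,7,8}] 7 has one home in row 8: r8c3. So r8c3=7.
Step 12. [r8c5∈{1}] r8c5's peers cover all but 1, so r8c5=1.
Step 13. [r5c3∈{2}] r5c3 is down to just 2 ⇒ r5c3=2.
Step 14. [r6c3∈{1,9}] 9 has one home in row 6: r6c3 ⇒ r6c3=9.
Step 15. [r1c1∈{1}] r1c1's peers cover all but 1. So r1c1=1.
Step 16. [r2c9∈{8}] r2c9 is down to just 8 ⇒ r2c9=8.
Step 17. [r6c2∈{1}] nothing but 1 survives at r6c2, so r6c2=1.
Step 18. [r2c3∈{3}] nothing but 3 survives at r2c3 ⇒ r2c3=3.
Step 19. [r7c1∈{2}] nothing but 2 survives at r7c1 ⇒ r7c1=2.
Step 20. [r4c5∈{5}] r4c5 is down to just 5 ⇒ r4c5=5.
Step 21. [r9c8∈{6}] r9c8 has the single candidate 6. So r9c8=6.
Step 22. [r5c2∈{7}] r5c2 has the single candidate 7, so r5c2=7.
Step 23. [r5c8∈{4}] r5c8 is down to just 4, so r5c8=4.
Step 24. [r1c8∈{5}] r1c8 is down to just 5 ⇒ r1c8=5.
Step 25. [r9c6∈{8}] r9c6 is down to just 8. So r9c6=8.
Step 26. [r4c3∈{8}] r4c3's peers cover all but 8, so r4c3=8.
Step 27. [r7c3∈{1}] r7c3 has the single candidate 1. So r7c3=1.
Step 28. [r6c8∈{3}] r6c8's peers cover all but 3. So r6c8=3.
Step 29. [r2c1∈{9}] nothing but 9 survives at r2c1 ⇒ r2c1=9.
Step 30. [r7c5∈{3}] r7c5 is down to just 3, so r7c5=3.
Step 31. [r7c7∈{7}] r7c7 has the single candidate 7. So r7c7=7.
Step 32. [r2c6∈{5}] r2c6 has the single candidate 5 ⇒ r2c6=5.
Step 33. [r7c9∈{4}] r7c9 is down to just 4 ⇒ r7c9=4.
Step 34. [r6c5∈{6}] nothing but 6 survives at r6c5. So r6c5=6.
Step 35. [r2c4∈{6}] nothing but 6 survives at r2c4, so r2c4=6.
Step 36. [r5c1∈{5}] nothing but 5 survives at r5c1, so r5c1=5.
Step 37. [r3c3∈{4}] nothing but 4 survives at r3c3. So r3c3=4.
Step 38. [r8c1∈{8}] r8c1 has the single candidate 8 ⇒ r8c1=8.
Step 39. [r9c4∈{7}] r9c4 has the single candidate 7, so r9c4=7.

Answer: 1 8 6 9 4 2 3 5 7 / 9 2 3 6 7 5 4 1 8 / 7 5 4 3 8 1 6 9 2 / 6 3 8 1 5 4 2 7 9 / 5 7 2 8 9 3 1 4 6 / 4 1 9 2 6 7 8 3 5 / 2 9 1 5 3 6 7 8 4 / 8 6 7 4 1 9 5 2 3 / 3 4 5 7 2 8 9 6 1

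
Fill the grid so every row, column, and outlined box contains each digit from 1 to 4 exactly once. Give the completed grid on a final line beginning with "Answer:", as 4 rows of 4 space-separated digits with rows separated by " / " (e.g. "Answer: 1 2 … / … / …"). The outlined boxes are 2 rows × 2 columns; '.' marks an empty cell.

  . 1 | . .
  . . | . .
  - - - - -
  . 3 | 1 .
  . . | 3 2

Step 1. [r2c2∈{2,4}] across col 2, 2 lands solely at r2c2. So r2c2=2.
Step 2. [r2c3∈{4}] nothing but 4 survives at r2c3, so r2c3=4.
Step 3. [r1c1∈{3,4}] row 1 places 4 nowhere but r1c1, so r1c1=4.
Step 4. [r1c4∈{3}] nothing but 3 survives at r1c4, so r1c4=3.
Step 5. [r4c1∈{1}] r4c1's peers cover all but 1 ⇒ r4c1=1.
Step 6. [r4c2∈{4}] only 4 remains possible at r4c2, so r4c2=4.
Step 7. [r2c4∈{1}] nothing but 1 survives at r2c4, so r2c4=1.
Step 8. [r2c1∈{3}] r2c1 has the single candidate 3. So r2c1=3.
Step 9. [r3c1∈{2}] r3c1 is down to just 2. So r3c1=2.
Step 10. [r1c3∈{2}] nothing but 2 survives at r1c3 ⇒ r1c3=2.
Step 11. [r3c4∈{4}] only 4 remains possible at r3c4, so r3c4=4.

Answer: 4 1 2 3 / 3 2 4 1 / 2 3 1 4 / 1 4 3 2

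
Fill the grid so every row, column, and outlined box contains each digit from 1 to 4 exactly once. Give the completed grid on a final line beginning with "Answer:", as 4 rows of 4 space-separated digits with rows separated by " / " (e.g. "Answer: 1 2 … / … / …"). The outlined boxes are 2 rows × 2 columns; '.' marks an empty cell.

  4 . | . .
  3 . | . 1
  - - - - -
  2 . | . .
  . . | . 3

Step 1. [r4c3∈{1,2,4}] row 4 places 2 nowhere but r4c3, so r4c3=2.
Step 2. [r1c2∈{1,2}] r1c2 is the only open cell in row 1 admitting 1, so r1c2=1.
Step 3. [r3c4∈{4}] r3c4 has the single candidate 4 ⇒ r3c4=4.
Step 4. [r1c4∈{2}] r1c4 is down to just 2. So r1c4=2.
Step 5. [r2c3∈{4}] r2c3's peers cover all but 4. So r2c3=4.
Step 6. [r4c2∈{4}] r4c2 has the single candidate 4. So r4c2=4.
Step 7. [r2c2∈{2}] only 2 remains possible at r2c2. So r2c2=2.
Step 8. [r3c3∈{1}] r3c3 has the single candidate 1. So r3c3=1.
Step 9. [r4c1∈{1}] nothing but 1 survives at r4c1, so r4c1=1.
Step 10. [r1c3∈{3}] only 3 remains possible at r1c3 ⇒ r1c3=3.
Step 11. [r3c2∈{3}] nothing but 3 survives at r3c2 ⇒ r3c2=3.

Answer: 4 1 3 2 / 3 2 4 1 / 2 3 1 4 / 1 4 2 3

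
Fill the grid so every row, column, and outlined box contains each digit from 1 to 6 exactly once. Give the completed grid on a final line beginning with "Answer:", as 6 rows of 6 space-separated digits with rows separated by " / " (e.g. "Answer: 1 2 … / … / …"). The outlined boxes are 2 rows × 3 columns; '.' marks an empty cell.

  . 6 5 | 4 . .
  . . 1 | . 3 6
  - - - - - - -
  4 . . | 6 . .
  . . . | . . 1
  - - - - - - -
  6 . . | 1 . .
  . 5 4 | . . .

Step 1. [r1c6∈{2}] r1c6 has the single candidate 2, so r1c6=2.
Step 2. [r6c6∈{3}] nothing but 3 survives at r6c6 ⇒ r6c6=3.
Step 3. [r4c4∈{2,3,5}] 3 has one home in col 4: r4c4. So r4c4=3.
Step 4. [r4c2∈{2}] r4c2 has the single candidate 2 ⇒ r4c2=2.
Step 5. [r5c3∈{2,3}] r5c3 is the only open cell in col 3 admitting 2. So r5c3=2.
Step 6. [r3c6∈{5}] only 5 remains possible at r3c6. So r3c6=5.
Step 7. [r5c6∈{4}] r5c6's peers cover all but 4 ⇒ r5c6=4.
Step 8. [r3c2∈{1,3}] 1 has one home in row 3: r3c2. So r3c2=1.
Step 9. [r6c4∈{2}] nothing but 2 survives at r6c4. So r6c4=2.
Step 10. [r4c5∈{4}] only 4 remains possible at r4c5, so r4c5=4.
Step 11. [r6c1∈{1}] r6c1 has the single candidate 1 ⇒ r6c1=1.
Step 12. [r5c2∈{3}] r5c2 is down to just 3 ⇒ r5c2=3.
Step 13. [r3c3∈{3}] r3c3 is down to just 3. So r3c3=3.
Step 14. [r6c5∈{6}] r6c5 is down to just 6. So r6c5=6.
Step 15. [r1c5∈{1}] r1c5 is down to just 1. So r1c5=1.
Step 16. [r1c1∈{3}] r1c1's peers cover all but 3 ⇒ r1c1=3.
Step 17. [r2c1∈{2}] r2c1 is down to just 2, so r2c1=2.
Step 18. [r4c1∈{5}] nothing but 5 survives at r4c1. So r4c1=5.
Step 19. [r2c4∈{5}] r2c4 has the single candidate 5, so r2c4=5.
Step 20. [r5c5∈{5}] r5c5 is down to just 5, so r5c5=5.
Step 21. [r3c5∈{2}] r3c5 has the single candidate 2, so r3c5=2.
Step 22. [r4c3∈{6}] r4c3 has the single candidate 6, so r4c3=6.
Step 23. [r2c2∈{4}] nothing but 4 survives at r2c2. So r2c2=4.

Answer: 3 6 5 4 1 2 / 2 4 1 5 3 6 / 4 1 3 6 2 5 / 5 2 6 3 4 1 / 6 3 2 1 5 4 / 1 5 4 2 6 3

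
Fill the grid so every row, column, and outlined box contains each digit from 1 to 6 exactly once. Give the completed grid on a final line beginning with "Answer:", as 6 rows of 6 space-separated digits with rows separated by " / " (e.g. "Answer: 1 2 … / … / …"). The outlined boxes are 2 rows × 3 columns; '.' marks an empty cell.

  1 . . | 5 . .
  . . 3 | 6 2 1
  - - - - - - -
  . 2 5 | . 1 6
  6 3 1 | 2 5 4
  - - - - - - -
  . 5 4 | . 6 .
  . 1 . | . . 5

Step 1. [r1c5∈{3,4}] across box 2, 4 lands solely at r1c5. So r1c5=4.
Step 2. [r6c5∈{3}] r6c5 is down to just 3. So r6c5=3.
Step 3. [r6c1∈{2}] only 2 remains possible at r6c1. So r6c1=2.
Step 4. [r1c2∈{6}] r1c2's peers cover all but 6, so r1c2=6.
Step 5. [r2c2∈{4}] only 4 remains possible at r2c2, so r2c2=4.
Step 6. [r2c1∈{5}] only 5 remains possible at r2c1 ⇒ r2c1=5.
Step 7. [r5c6∈{2}] nothing but 2 survives at r5c6 ⇒ r5c6=2.
Step 8. [r6c4∈{4}] r6c4's peers cover all but 4. So r6c4=4.
Step 9. [r3c4∈{3}] nothing but 3 survives at r3c4 ⇒ r3c4=3.
Step 10. [r5c1∈{3}] nothing but 3 survives at r5c1. So r5c1=3.
Step 11. [r5c4∈{1}] r5c4's peers cover all but 1. So r5c4=1.
Step 12. [r1c6∈{3}] nothing but 3 survives at r1c6 ⇒ r1c6=3.
Step 13. [r3c1∈{4}] r3c1 has the single candidate 4 ⇒ r3c1=4.
Step 14. [r1c3∈{2}] r1c3 has the single candidate 2. So r1c3=2.
Step 15. [r6c3∈{6}] r6c3's peers cover all but 6, so r6c3=6.

Answer: 1 6 2 5 4 3 / 5 4 3 6 2 1 / 4 2 5 3 1 6 / 6 3 1 2 5 4 / 3 5 4 1 6 2 / 2 1 6 4 3 5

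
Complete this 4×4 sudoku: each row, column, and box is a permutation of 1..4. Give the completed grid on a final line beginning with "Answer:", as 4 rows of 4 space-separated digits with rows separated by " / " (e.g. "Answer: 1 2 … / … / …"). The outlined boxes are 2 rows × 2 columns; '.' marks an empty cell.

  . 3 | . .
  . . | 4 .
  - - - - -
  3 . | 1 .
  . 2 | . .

Step 1. [r2c4∈{1,2,3}] 3 has one home in row 2: r2c4 ⇒ r2c4=3.
Step 2. [r1c1∈{1,2,4}] across row 1, 4 lands solely at r1c1 ⇒ r1c1=4.
Step 3. [r3c4∈{2,4}] 2 has one home in row 3: r3c4, so r3c4=2.
Step 4. [r2c1∈{1,2}] in row 2, 2 fits only at r2c1. So r2c1=2.
Step 5. [r4c3∈{3}] r4c3 has the single candidate 3. So r4c3=3.
Step 6. [r4c1∈{1}] r4c1 has the single candidate 1 ⇒ r4c1=1.
Step 7. [r4c4∈{4}] only 4 remains possible at r4c4. So r4c4=4.
Step 8. [r1c3∈{2}] only 2 remains possible at r1c3, so r1c3=2.
Step 9. [r1c4∈{1}] r1c4 is down to just 1. So r1c4=1.
Step 10. [r2c2∈{1}] r2c2 is down to just 1, so r2c2=1.
Step 11. [r3c2∈{4}] r3c2 is down to just 4, so r3c2=4.

Answer: 4 3 2 1 / 2 1 4 3 / 3 4 1 2 / 1 2 3 4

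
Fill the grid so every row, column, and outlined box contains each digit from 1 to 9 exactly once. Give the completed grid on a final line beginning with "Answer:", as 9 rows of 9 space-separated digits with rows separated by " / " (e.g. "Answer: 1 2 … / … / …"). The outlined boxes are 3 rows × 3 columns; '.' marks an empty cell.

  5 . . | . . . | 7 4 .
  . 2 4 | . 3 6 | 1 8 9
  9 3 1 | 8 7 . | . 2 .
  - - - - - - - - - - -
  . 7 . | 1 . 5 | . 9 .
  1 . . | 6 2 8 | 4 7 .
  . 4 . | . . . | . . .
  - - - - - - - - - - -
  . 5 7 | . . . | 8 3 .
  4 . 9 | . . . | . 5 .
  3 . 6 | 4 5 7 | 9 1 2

Step 1. [r8c7∈{6}] r8c7 has the single candidate 6, so r8c7=6.
Step 2. [r6c9∈{1,3,5,6,8}] r6c9 is the only open cell in row 6 admitting 1. So r6c9=1.
Step 3. [r6c5∈{9}] r6c5 is down to just 9, so r6c5=9.
Step 4. [r4c9∈{3,6,8}] r4c9 is the only open cell in col 9 admitting 8. So r4c9=8.
Step 5. [r6c6∈{3}] only 3 remains possible at r6c6, so r6c6=3.
Step 6. [r7c1∈{2}] r7c1 is down to just 2 ⇒ r7c1=2.
Step 7. [r1c5∈{1}] r1c5 is down to just 1 ⇒ r1c5=1.
Step 8. [r4c7∈{2,3}] across col 7, 3 lands solely at r4c7, so r4c7=3.
Step 9. [r5c9∈{5}] nothing but 5 survives at r5c9. So r5c9=5.
Step 10. [r6c3∈{2,5,8}] r6c3 is the only open cell in row 6 admitting 5. So r6c3=5.
Step 11. [r8c2∈{1,8}] r8c2 is the only open cell in col 2 admitting 1 ⇒ r8c2=1.
Step 12. [r1c2∈{6,8}] across col 2, 6 lands solely at r1c2 ⇒ r1c2=6.
Step 13. [r7c4∈{9}] nothing but 9 survives at r7c4 ⇒ r7c4=9.
Step 14. [r1c4∈{2}] nothing but 2 survives at r1c4. So r1c4=2.
Step 15. [r6c1∈{6,8}] 8 has one home in row 6: r6c1 ⇒ r6c1=8.
Step 16. [r6c8∈{6}] nothing but 6 survives at r6c8 ⇒ r6c8=6.
Step 17. [r2c1∈{7}] r2c1's peers cover all but 7 ⇒ r2c1=7.
Step 18. [r8c4∈{3}] r8c4 has the single candidate 3, so r8c4=3.
Step 19. [r5c2∈{9}] r5c2 has the single candidate 9 ⇒ r5c2=9.
Step 20. [r1c6∈{9}] r1c6's peers cover all but 9. So r1c6=9.
Step 21. [r3c9∈{6}] only 6 remains possible at r3c9 ⇒ r3c9=6.
Step 22. [r4c1∈{6}] only 6 remains possible at r4c1, so r4c1=6.
Step 23. [r8c9∈{7}] r8c9's peers cover all but 7. So r8c9=7.
Step 24. [r3c6∈{4}] r3c6 has the single candidate 4 ⇒ r3c6=4.
Step 25. [r7c5∈{6}] r7c5 is down to just 6, so r7c5=6.
Step 26. [r9c2∈{8}] nothing but 8 survives at r9c2 ⇒ r9c2=8.
Step 27. [r4c5∈{4}] only 4 remains possible at r4c5, so r4c5=4.
Step 28. [r6c7∈{2}] r6c7's peers cover all but 2, so r6c7=2.
Step 29. [r6c4∈{7}] r6c4 has the single candidate 7. So r6c4=7.
Step 30. [r3c7∈{5}] r3c7 has the single candidate 5 ⇒ r3c7=5.
Step 31. [r4c3∈{2}] only 2 remains possible at r4c3 ⇒ r4c3=2.
Step 32. [r1c9∈{3}] nothing but 3 survives at r1c9 ⇒ r1c9=3.
Step 33. [r7c9∈{4}] r7c9 is down to just 4 ⇒ r7c9=4.
Step 34. [r8c5∈{8}] r8c5 has the single candidate 8, so r8c5=8.
Step 35. [r7c6∈{1}] r7c6 has the single candidate 1. So r7c6=1.
Step 36. [r8c6∈{2}] r8c6 has the single candidate 2. So r8c6=2.
Step 37. [r5c3∈{3}] r5c3's peers cover all but 3, so r5c3=3.
Step 38. [r1c3∈{8}] r1c3's peers cover all but 8. So r1c3=8.
Step 39. [r2c4∈{5}] r2c4's peers cover all but 5, so r2c4=5.

Answer: 5 6 8 2 1 9 7 4 3 / 7 2 4 5 3 6 1 8 9 / 9 3 1 8 7 4 5 2 6 / 6 7 2 1 4 5 3 9 8 / 1 9 3 6 2 8 4 7 5 / 8 4 5 7 9 3 2 6 1 / 2 5 7 9 6 1 8 3 4 / 4 1 9 3 8 2 6 5 7 / 3 8 6 4 5 7 9 1 2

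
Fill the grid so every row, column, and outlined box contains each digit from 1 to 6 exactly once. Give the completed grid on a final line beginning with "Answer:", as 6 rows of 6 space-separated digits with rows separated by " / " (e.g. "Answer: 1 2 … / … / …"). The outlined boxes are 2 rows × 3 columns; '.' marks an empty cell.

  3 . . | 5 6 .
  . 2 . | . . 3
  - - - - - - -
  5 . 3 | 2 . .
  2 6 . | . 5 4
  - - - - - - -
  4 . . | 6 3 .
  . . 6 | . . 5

Step 1. [r6c1∈{1}] nothing but 1 survives at r6c1. So r6c1=1.
Step 2. [r4c3∈{1}] r4c3's peers cover all but 1. So r4c3=1.
Step 3. [r5c6∈{1,2}] across row 5, 1 lands solely at r5c6, so r5c6=1.
Step 4. [r6c4∈{4}] r6c4 is down to just 4. So r6c4=4.
Step 5. [r1c3∈{4}] r1c3's peers cover all but 4, so r1c3=4.
Step 6. [r2c4∈{1}] only 1 remains possible at r2c4. So r2c4=1.
Step 7. [r2c3∈{5}] r2c3 has the single candidate 5. So r2c3=5.
Step 8. [r6c5∈{2}] r6c5 is down to just 2 ⇒ r6c5=2.
Step 9. [r1c6∈{2}] r1c6 has the single candidate 2, so r1c6=2.
Step 10. [r6c2∈{3}] r6c2 is down to just 3 ⇒ r6c2=3.
Step 11. [r5c2∈{5}] nothing but 5 survives at r5c2, so r5c2=5.
Step 12. [r1c2∈{1}] r1c2's peers cover all but 1 ⇒ r1c2=1.
Step 13. [r4c4∈{3}] r4c4 has the single candidate 3. So r4c4=3.
Step 14. [r3c5∈{1}] r3c5's peers cover all but 1 ⇒ r3c5=1.
Step 15. [r2c5∈{4}] r2c5's peers cover all but 4 ⇒ r2c5=4.
Step 16. [r3c2∈{4}] only 4 remains possible at r3c2, so r3c2=4.
Step 17. [r3c6∈{6}] r3c6 has the single candidate 6. So r3c6=6.
Step 18. [r5c3∈{2}] r5c3 is down to just 2 ⇒ r5c3=2.
Step 19. [r2c1∈{6}] only 6 remains possible at r2c1, so r2c1=6.

Answer: 3 1 4 5 6 2 / 6 2 5 1 4 3 / 5 4 3 2 1 6 / 2 6 1 3 5 4 / 4 5 2 6 3 1 / 1 3 6 4 2 5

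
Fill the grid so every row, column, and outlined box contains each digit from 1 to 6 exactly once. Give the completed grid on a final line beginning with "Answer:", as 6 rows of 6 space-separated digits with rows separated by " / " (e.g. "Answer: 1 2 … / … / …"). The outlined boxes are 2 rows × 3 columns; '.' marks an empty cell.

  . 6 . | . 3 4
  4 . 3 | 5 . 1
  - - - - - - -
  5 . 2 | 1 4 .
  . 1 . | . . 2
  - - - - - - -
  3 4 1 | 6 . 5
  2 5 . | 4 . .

Step 1. [r4c1∈{6}] r4c1 has the single candidate 6. So r4c1=6.
Step 2. [r4c4∈{3}] nothing but 3 survives at r4c4, so r4c4=3.
Step 3. [r2c2∈{2}] r2c2 has the single candidate 2, so r2c2=2.
Step 4. [r1c4∈{2}] nothing but 2 survives at r1c4 ⇒ r1c4=2.
Step 5. [r6c6∈{3}] r6c6 is down to just 3 ⇒ r6c6=3.
Step 6. [r4c5∈{5}] r4c5's peers cover all but 5 ⇒ r4c5=5.
Step 7. [r5c5∈{2}] r5c5's peers cover all but 2. So r5c5=2.
Step 8. [r6c3∈{6}] r6c3's peers cover all but 6 ⇒ r6c3=6.
Step 9. [r1c3∈{5}] only 5 remains possible at r1c3, so r1c3=5.
Step 10. [r1c1∈{1}] only 1 remains possible at r1c1. So r1c1=1.
Step 11. [r3c2∈{3}] only 3 remains possible at r3c2, so r3c2=3.
Step 12. [r4c3∈{4}] only 4 remains possible at r4c3 ⇒ r4c3=4.
Step 13. [r2c5∈{6}] nothing but 6 survives at r2c5, so r2c5=6.
Step 14. [r3c6∈{6}] r3c6's peers cover all but 6, so r3c6=6.
Step 15. [r6c5∈{1}] only 1 remains possible at r6c5 ⇒ r6c5=1.

Answer: 1 6 5 2 3 4 / 4 2 3 5 6 1 / 5 3 2 1 4 6 / 6 1 4 3 5 2 / 3 4 1 6 2 5 / 2 5 6 4 1 3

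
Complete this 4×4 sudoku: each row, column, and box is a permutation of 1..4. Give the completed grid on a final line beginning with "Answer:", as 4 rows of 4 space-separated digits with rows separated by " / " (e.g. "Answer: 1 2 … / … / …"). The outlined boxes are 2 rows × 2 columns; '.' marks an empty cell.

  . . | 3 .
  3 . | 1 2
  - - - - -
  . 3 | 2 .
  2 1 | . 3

Step 1. [r1c4∈{4}] r1c4 is down to just 4. So r1c4=4.
Step 2. [r1c2∈{2}] r1c2 has the single candidate 2 ⇒ r1c2=2.
Step 3. [r4c3∈{4}] nothing but 4 survives at r4c3 ⇒ r4c3=4.
Step 4. [r2c2∈{4}] r2c2's peers cover all but 4. So r2c2=4.
Step 5. [r3c4∈{1}] only 1 remains possible at r3c4, so r3c4=1.
Step 6. [r1c1∈{1}] r1c1's peers cover all but 1 ⇒ r1c1=1.
Step 7. [r3c1∈{4}] nothing but 4 survives at r3c1, so r3c1=4.

Answer: 1 2 3 4 / 3 4 1 2 / 4 3 2 1 / 2 1 4 3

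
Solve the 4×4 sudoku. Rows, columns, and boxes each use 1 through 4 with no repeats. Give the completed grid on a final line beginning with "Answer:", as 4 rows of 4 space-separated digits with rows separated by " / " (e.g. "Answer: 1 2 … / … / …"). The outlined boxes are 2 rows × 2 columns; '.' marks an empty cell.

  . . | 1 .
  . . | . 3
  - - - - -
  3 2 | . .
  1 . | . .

Step 1. [r4c2∈{4}] r4c2's peers cover all but 4, so r4c2=4.
Step 2. [r3c3∈{4}] nothing but 4 survives at r3c3. So r3c3=4.
Step 3. [r2c3∈{2}] only 2 remains possible at r2c3 ⇒ r2c3=2.
Step 4. [r2c1∈{4}] r2c1 has the single candidate 4, so r2c1=4.
Step 5. [r4c3∈{3}] only 3 remains possible at r4c3 ⇒ r4c3=3.
Step 6. [r1c4∈{4}] r1c4 is down to just 4. So r1c4=4.
Step 7. [r2c2∈{1}] r2c2's peers cover all but 1. So r2c2=1.
Step 8. [r1c2∈{3}] r1c2 is down to just 3. So r1c2=3.
Step 9. [r1c1∈{2}] r1c1's peers cover all but 2. So r1c1=2.
Step 10. [r4c4∈{2}] r4c4's peers cover all but 2, so r4c4=2.
Step 11. [r3c4∈{1}] r3c4's peers cover all but 1. So r3c4=1.

Answer: 2 3 1 4 / 4 1 2 3 / 3 2 4 1 / 1 4 3 2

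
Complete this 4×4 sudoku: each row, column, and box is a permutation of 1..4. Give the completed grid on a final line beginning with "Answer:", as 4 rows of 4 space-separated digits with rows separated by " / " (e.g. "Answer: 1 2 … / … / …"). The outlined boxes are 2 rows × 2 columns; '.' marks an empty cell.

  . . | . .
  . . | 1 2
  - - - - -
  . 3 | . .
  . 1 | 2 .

Step 1. [r3c3∈{4}] r3c3 is down to just 4 ⇒ r3c3=4.
Step 2. [r2c2∈{4}] nothing but 4 survives at r2c2 ⇒ r2c2=4.
Step 3. [r1c1∈{1,2,3}] in row 1, 1 fits only at r1c1 ⇒ r1c1=1.
Step 4. [r1c4∈{3,4}] across row 1, 4 lands solely at r1c4. So r1c4=4.
Step 5. [r4c4∈{3}] r4c4 has the single candidate 3. So r4c4=3.
Step 6. [r1c2∈{2}] r1c2's peers cover all but 2, so r1c2=2.
Step 7. [r3c4∈{1}] r3c4 is down to just 1. So r3c4=1.
Step 8. [r2c1∈{3}] r2c1's peers cover all but 3. So r2c1=3.
Step 9. [r3c1∈{2}] r3c1 is down to just 2, so r3c1=2.
Step 10. [r4c1∈{4}] only 4 remains possible at r4c1, so r4c1=4.
Step 11. [r1c3∈{3}] nothing but 3 survives at r1c3 ⇒ r1c3=3.

Answer: 1 2 3 4 / 3 4 1 2 / 2 3 4 1 / 4 1 2 3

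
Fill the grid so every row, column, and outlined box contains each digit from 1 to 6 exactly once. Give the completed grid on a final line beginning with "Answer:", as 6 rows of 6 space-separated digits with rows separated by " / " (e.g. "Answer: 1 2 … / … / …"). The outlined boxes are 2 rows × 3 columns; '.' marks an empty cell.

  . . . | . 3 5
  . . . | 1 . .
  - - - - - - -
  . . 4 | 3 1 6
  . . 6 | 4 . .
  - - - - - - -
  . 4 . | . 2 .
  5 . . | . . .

Step 1. [r3c1∈{2}] r3c1's peers cover all but 2, so r3c1=2.
Step 2. [r6c4∈{6}] r6c4 is down to just 6. So r6c4=6.
Step 3. [r5c1∈{1,3,6}] across row 5, 6 lands solely at r5c1. So r5c1=6.
Step 4. [r1c4∈{2}] r1c4 has the single candidate 2. So r1c4=2.
Step 5. [r1c3∈{1}] only 1 remains possible at r1c3, so r1c3=1.
Step 6. [r6c2∈{1,2,3}] r6c2 is the only open cell in box 5 admitting 1 ⇒ r6c2=1.
Step 7. [r2c2∈{2,3,5,6}] across col 2, 2 lands solely at r2c2 ⇒ r2c2=2.
Step 8. [r5c3∈{3}] nothing but 3 survives at r5c3 ⇒ r5c3=3.
Step 9. [r2c6∈{4}] r2c6 has the single candidate 4, so r2c6=4.
Step 10. [r4c2∈{3,5}] across col 2, 3 lands solely at r4c2 ⇒ r4c2=3.
Step 11. [r3c2∈{5}] nothing but 5 survives at r3c2, so r3c2=5.
Step 12. [r2c3∈{5}] only 5 remains possible at r2c3, so r2c3=5.
Step 13. [r1c1∈{4}] only 4 remains possible at r1c1 ⇒ r1c1=4.
Step 14. [r5c4∈{5}] r5c4's peers cover all but 5 ⇒ r5c4=5.
Step 15. [r1c2∈{6}] r1c2 is down to just 6 ⇒ r1c2=6.
Step 16. [r6c5∈{4}] nothing but 4 survives at r6c5 ⇒ r6c5=4.
Step 17. [r5c6∈{1}] r5c6 is down to just 1, so r5c6=1.
Step 18. [r6c3∈{2}] r6c3's peers cover all but 2. So r6c3=2.
Step 19. [r2c5∈{6}] r2c5's peers cover all but 6, so r2c5=6.
Step 20. [r2c1∈{3}] r2c1 has the single candidate 3. So r2c1=3.
Step 21. [r4c6∈{2}] nothing but 2 survives at r4c6. So r4c6=2.
Step 22. [r4c5∈{5}] r4c5 has the single candidate 5, so r4c5=5.
Step 23. [r4c1∈{1}] r4c1 is down to just 1. So r4c1=1.
Step 24. [r6c6∈{3}] r6c6 is down to just 3 ⇒ r6c6=3.

Answer: 4 6 1 2 3 5 / 3 2 5 1 6 4 / 2 5 4 3 1 6 / 1 3 6 4 5 2 / 6 4 3 5 2 1 / 5 1 2 6 4 3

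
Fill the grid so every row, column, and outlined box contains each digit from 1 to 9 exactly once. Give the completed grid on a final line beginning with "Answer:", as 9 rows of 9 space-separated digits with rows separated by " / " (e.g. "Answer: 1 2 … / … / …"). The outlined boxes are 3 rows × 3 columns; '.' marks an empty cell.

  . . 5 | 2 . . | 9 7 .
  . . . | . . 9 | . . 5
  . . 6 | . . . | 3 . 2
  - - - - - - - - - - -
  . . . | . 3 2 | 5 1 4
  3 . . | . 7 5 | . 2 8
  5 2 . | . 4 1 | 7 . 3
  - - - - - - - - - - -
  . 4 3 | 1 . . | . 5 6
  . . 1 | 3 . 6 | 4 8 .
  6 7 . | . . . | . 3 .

Step 1. [r2c7∈{1,6,8}] across col 7, 8 lands solely at r2c7. So r2c7=8.
Step 2. [r5c2∈{1,6,9}] across row 5, 1 lands solely at r5c2. So r5c2=1.
Step 3. [r3c8∈{4}] r3c8's peers cover all but 4, so r3c8=4.
Step 4. [r1c5∈{1,6,8}] across row 1, 6 lands solely at r1c5. So r1c5=6.
Step 5. [r7c7∈{2}] r7c7 is down to just 2, so r7c7=2.
Step 6. [r1c6∈{3,4,8}] across col 6, 3 lands solely at r1c6. So r1c6=3.
Step 7. [r1c1∈{1,4,8}] r1c1 is the only open cell in row 1 admitting 4 ⇒ r1c1=4.
Step 8. [r6c8∈{6,9}] across col 8, 9 lands solely at r6c8, so r6c8=9.
Step 9. [r6c3∈{8}] nothing but 8 survives at r6c3 ⇒ r6c3=8.
Step 10. [r7c1∈{8,9}] box 7 places 8 nowhere but r7c1 ⇒ r7c1=8.
Step 11. [r4c4∈{6,8,9}] in row 4, 8 fits only at r4c4. So r4c4=8.
Step 12. [r7c5∈{9}] nothing but 9 survives at r7c5. So r7c5=9.
Step 13. [r2c5∈{1}] nothing but 1 survives at r2c5 ⇒ r2c5=1.
Step 14. [r5c4∈{6,9}] 9 has one home in col 4: r5c4 ⇒ r5c4=9.
Step 15. [r8c2∈{5,9}] across col 2, 5 lands solely at r8c2. So r8c2=5.
Step 16. [r2c4∈{4,7}] across row 2, 4 lands solely at r2c4 ⇒ r2c4=4.
Step 17. [r3c4∈{5,7}] in col 4, 7 fits only at r3c4, so r3c4=7.
Step 18. [r3c6∈{8}] r3c6 has the single candidate 8. So r3c6=8.
Step 19. [r8c5∈{2}] r8c5 is down to just 2. So r8c5=2.
Step 20. [r8c1∈{9}] nothing but 9 survives at r8c1. So r8c1=9.
Step 21. [r4c3∈{7,9}] col 3 places 9 nowhere but r4c3 ⇒ r4c3=9.
Step 22. [r2c1∈{2,7}] col 1 places 2 nowhere but r2c1. So r2c1=2.
Step 23. [r9c7∈{1}] nothing but 1 survives at r9c7, so r9c7=1.
Step 24. [r9c5∈{5,8}] row 9 places 8 nowhere but r9c5, so r9c5=8.
Step 25. [r3c2∈{9}] r3c2 has the single candidate 9 ⇒ r3c2=9.
Step 26. [r5c7∈{6}] only 6 remains possible at r5c7. So r5c7=6.
Step 27. [r2c2∈{3}] r2c2's peers cover all but 3 ⇒ r2c2=3.
Step 28. [r8c9∈{7}] r8c9 is down to just 7. So r8c9=7.
Step 29. [r3c5∈{5}] only 5 remains possible at r3c5, so r3c5=5.
Step 30. [r9c4∈{5}] nothing but 5 survives at r9c4 ⇒ r9c4=5.
Step 31. [r2c8∈{6}] nothing but 6 survives at r2c8, so r2c8=6.
Step 32. [r4c2∈{6}] r4c2 has the single candidate 6 ⇒ r4c2=6.
Step 33. [r1c9∈{1}] r1c9 has the single candidate 1 ⇒ r1c9=1.
Step 34. [r5c3∈{4}] r5c3's peers cover all but 4, so r5c3=4.
Step 35. [r6c4∈{6}] nothing but 6 survives at r6c4. So r6c4=6.
Step 36. [r2c3∈{7}] r2c3 has the single candidate 7. So r2c3=7.
Step 37. [r9c9∈{9}] nothing but 9 survives at r9c9, so r9c9=9.
Step 38. [r7c6∈{7}] r7c6 has the single candidate 7. So r7c6=7.
Step 39. [r9c6∈{4}] r9c6's peers cover all but 4. So r9c6=4.
Step 40. [r3c1∈{1}] r3c1's peers cover all but 1 ⇒ r3c1=1.
Step 41. [r9c3∈{2}] r9c3's peers cover all but 2, so r9c3=2.
Step 42. [r1c2∈{8}] only 8 remains possible at r1c2. So r1c2=8.
Step 43. [r4c1∈{7}] r4c1 is down to just 7 ⇒ r4c1=7.

Answer: 4 8 5 2 6 3 9 7 1 / 2 3 7 4 1 9 8 6 5 / 1 9 6 7 5 8 3 4 2 / 7 6 9 8 3 2 5 1 4 / 3 1 4 9 7 5 6 2 8 / 5 2 8 6 4 1 7 9 3 / 8 4 3 1 9 7 2 5 6 / 9 5 1 3 2 6 4 8 7 / 6 7 2 5 8 4 1 3 9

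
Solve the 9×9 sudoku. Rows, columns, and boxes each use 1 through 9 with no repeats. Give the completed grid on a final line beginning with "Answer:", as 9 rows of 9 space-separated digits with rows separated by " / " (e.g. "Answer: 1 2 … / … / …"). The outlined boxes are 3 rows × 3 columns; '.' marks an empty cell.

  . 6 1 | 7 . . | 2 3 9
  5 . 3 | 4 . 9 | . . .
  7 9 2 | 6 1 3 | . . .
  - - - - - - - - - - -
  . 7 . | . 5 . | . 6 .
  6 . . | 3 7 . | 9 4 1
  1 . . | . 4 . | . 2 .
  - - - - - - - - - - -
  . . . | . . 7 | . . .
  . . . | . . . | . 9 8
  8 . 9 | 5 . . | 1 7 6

Step 1. [r7c9∈{2,3,4,5}] col 9 places 2 nowhere but r7c9. So r7c9=2.
Step 2. [r2c2∈{8}] only 8 remains possible at r2c2, so r2c2=8.
Step 3. [r7c8∈{5}] nothing but 5 survives at r7c8 ⇒ r7c8=5.
Step 4. [r7c5∈{3,6,8,9}] col 5 places 9 nowhere but r7c5 ⇒ r7c5=9.
Step 5. [r8c5∈{2,3,6}] col 5 places 6 nowhere but r8c5 ⇒ r8c5=6.
Step 6. [r4c9∈{3}] only 3 remains possible at r4c9, so r4c9=3.
Step 7. [r4c7∈{8}] r4c7 has the single candidate 8. So r4c7=8.
Step 8. [r6c2∈{3,5}] in row 6, 3 fits only at r6c2. So r6c2=3.
Step 9. [r1c1∈{4}] nothing but 4 survives at r1c1 ⇒ r1c1=4.
Step 10. [r8c3∈{4,5,7}] row 8 places 7 nowhere but r8c3. So r8c3=7.
Step 11. [r8c2∈{1,2,4,5}] 5 has one home in row 8: r8c2 ⇒ r8c2=5.
Step 12. [r5c2∈{2}] only 2 remains possible at r5c2. So r5c2=2.
Step 13. [r5c6∈{8}] r5c6 is down to just 8, so r5c6=8.
Step 14. [r8c1∈{2,3}] across col 1, 2 lands solely at r8c1 ⇒ r8c1=2.
Step 15. [r4c4∈{1,2,9}] across col 4, 2 lands solely at r4c4, so r4c4=2.
Step 16. [r9c2∈{4}] r9c2 is down to just 4, so r9c2=4.
Step 17. [r7c7∈{3,4}] row 7 places 4 nowhere but r7c7 ⇒ r7c7=4.
Step 18. [r3c7∈{5}] r3c7 is down to just 5. So r3c7=5.
Step 19. [r2c9∈{7}] r2c9 is down to just 7 ⇒ r2c9=7.
Step 20. [r8c4∈{1}] r8c4 has the single candidate 1. So r8c4=1.
Step 21. [r5c3∈{5}] r5c3 is down to just 5. So r5c3=5.
Step 22. [r9c6∈{2}] only 2 remains possible at r9c6, so r9c6=2.
Step 23. [r7c1∈{3}] nothing but 3 survives at r7c1, so r7c1=3.
Step 24. [r4c3∈{4}] r4c3 has the single candidate 4. So r4c3=4.
Step 25. [r6c3∈{8}] r6c3's peers cover all but 8. So r6c3=8.
Step 26. [r9c5∈{3}] r9c5 has the single candidate 3, so r9c5=3.
Step 27. [r7c3∈{6}] r7c3's peers cover all but 6, so r7c3=6.
Step 28. [r2c7∈{6}] r2c7's peers cover all but 6 ⇒ r2c7=6.
Step 29. [r1c5∈{8}] only 8 remains possible at r1c5 ⇒ r1c5=8.
Step 30. [r8c6∈{4}] nothing but 4 survives at r8c6 ⇒ r8c6=4.
Step 31. [r7c2∈{1}] nothing but 1 survives at r7c2, so r7c2=1.
Step 32. [r3c8∈{8}] r3c8 is down to just 8. So r3c8=8.
Step 33. [r2c5∈{2}] only 2 remains possible at r2c5 ⇒ r2c5=2.
Step 34. [r6c9∈{5}] only 5 remains possible at r6c9. So r6c9=5.
Step 35. [r7c4∈{8}] r7c4's peers cover all but 8, so r7c4=8.
Step 36. [r2c8∈{1}] only 1 remains possible at r2c8, so r2c8=1.
Step 37. [r4c1∈{9}] only 9 remains possible at r4c1, so r4c1=9.
Step 38. [r6c7∈{7}] r6c7 is down to just 7 ⇒ r6c7=7.
Step 39. [r1c6∈{5}] r1c6 has the single candidate 5, so r1c6=5.
Step 40. [r6c4∈{9}] r6c4's peers cover all but 9. So r6c4=9.
Step 41. [r6c6∈{6}] r6c6 has the single candidate 6, so r6c6=6.
Step 42. [r8c7∈{3}] r8c7 has the single candidate 3. So r8c7=3.
Step 43. [r4c6∈{1}] r4c6's peers cover all but 1 ⇒ r4c6=1.
Step 44. [r3c9∈{4}] r3c9 has the single candidate 4 ⇒ r3c9=4.

Answer: 4 6 1 7 8 5 2 3 9 / 5 8 3 4 2 9 6 1 7 / 7 9 2 6 1 3 5 8 4 / 9 7 4 2 5 1 8 6 3 / 6 2 5 3 7 8 9 4 1 / 1 3 8 9 4 6 7 2 5 / 3 1 6 8 9 7 4 5 2 / 2 5 7 1 6 4 3 9 8 / 8 4 9 5 3 2 1 7 6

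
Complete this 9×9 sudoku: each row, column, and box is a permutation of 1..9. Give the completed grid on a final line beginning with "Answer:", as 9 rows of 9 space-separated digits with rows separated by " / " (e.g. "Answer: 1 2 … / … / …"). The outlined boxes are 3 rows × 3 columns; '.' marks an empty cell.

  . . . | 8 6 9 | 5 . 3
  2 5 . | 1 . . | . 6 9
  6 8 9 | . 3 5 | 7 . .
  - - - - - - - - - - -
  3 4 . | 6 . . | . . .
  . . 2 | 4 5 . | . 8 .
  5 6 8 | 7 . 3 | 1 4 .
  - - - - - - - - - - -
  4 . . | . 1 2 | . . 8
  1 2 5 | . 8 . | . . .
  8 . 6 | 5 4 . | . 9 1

Step 1. [r5c7∈{3,6,9}] r5c7 is the only open cell in row 5 admitting 3 ⇒ r5c7=3.
Step 2. [r6c9∈{2}] r6c9 is down to just 2, so r6c9=2.
Step 3. [r1c1∈{7}] r1c1 is down to just 7, so r1c1=7.
Step 4. [r7c2∈{3,7,9}] 9 has one home in box 7: r7c2, so r7c2=9.
Step 5. [r7c4∈{3}] only 3 remains possible at r7c4. So r7c4=3.
Step 6. [r7c3∈{7}] r7c3's peers cover all but 7 ⇒ r7c3=7.
Step 7. [r4c3∈{1}] r4c3 is down to just 1. So r4c3=1.
Step 8. [r2c6∈{4,7}] 4 has one home in col 6: r2c6, so r2c6=4.
Step 9. [r8c6∈{6,7}] col 6 places 6 nowhere but r8c6 ⇒ r8c6=6.
Step 10. [r1c8∈{1,2}] across row 1, 2 lands solely at r1c8 ⇒ r1c8=2.
Step 11. [r4c9∈{5,7}] r4c9 is the only open cell in col 9 admitting 5. So r4c9=5.
Step 12. [r4c8∈{7}] nothing but 7 survives at r4c8. So r4c8=7.
Step 13. [r8c7∈{4}] only 4 remains possible at r8c7. So r8c7=4.
Step 14. [r6c5∈{9}] nothing but 9 survives at r6c5, so r6c5=9.
Step 15. [r7c8∈{5}] r7c8's peers cover all but 5, so r7c8=5.
Step 16. [r3c9∈{4}] r3c9 has the single candidate 4, so r3c9=4.
Step 17. [r3c8∈{1}] r3c8 is down to just 1. So r3c8=1.
Step 18. [r1c2∈{1}] nothing but 1 survives at r1c2, so r1c2=1.
Step 19. [r9c7∈{2}] nothing but 2 survives at r9c7. So r9c7=2.
Step 20. [r2c3∈{3}] r2c3 is down to just 3. So r2c3=3.
Step 21. [r3c4∈{2}] r3c4's peers cover all but 2, so r3c4=2.
Step 22. [r5c6∈{1}] r5c6 has the single candidate 1 ⇒ r5c6=1.
Step 23. [r4c5∈{2}] nothing but 2 survives at r4c5. So r4c5=2.
Step 24. [r8c9∈{7}] nothing but 7 survives at r8c9. So r8c9=7.
Step 25. [r8c8∈{3}] nothing but 3 survives at r8c8, so r8c8=3.
Step 26. [r5c1∈{9}] nothing but 9 survives at r5c1 ⇒ r5c1=9.
Step 27. [r5c2∈{7}] r5c2 is down to just 7, so r5c2=7.
Step 28. [r9c6∈{7}] r9c6 has the single candidate 7. So r9c6=7.
Step 29. [r4c6∈{8}] nothing but 8 survives at r4c6 ⇒ r4c6=8.
Step 30. [r2c5∈{7}] only 7 remains possible at r2c5, so r2c5=7.
Step 31. [r2c7∈{8}] only 8 remains possible at r2c7, so r2c7=8.
Step 32. [r5c9∈{6}] only 6 remains possible at r5c9. So r5c9=6.
Step 33. [r8c4∈{9}] r8c4's peers cover all but 9. So r8c4=9.
Step 34. [r4c7∈{9}] nothing but 9 survives at r4c7. So r4c7=9.
Step 35. [r9c2∈{3}] r9c2's peers cover all but 3, so r9c2=3.
Step 36. [r1c3∈{4}] r1c3 has the single candidate 4, so r1c3=4.
Step 37. [r7c7∈{6}] r7c7 has the single candidate 6 ⇒ r7c7=6.

Answer: 7 1 4 8 6 9 5 2 3 / 2 5 3 1 7 4 8 6 9 / 6 8 9 2 3 5 7 1 4 / 3 4 1 6 2 8 9 7 5 / 9 7 2 4 5 1 3 8 6 / 5 6 8 7 9 3 1 4 2 / 4 9 7 3 1 2 6 5 8 / 1 2 5 9 8 6 4 3 7 / 8 3 6 5 4 7 2 9 1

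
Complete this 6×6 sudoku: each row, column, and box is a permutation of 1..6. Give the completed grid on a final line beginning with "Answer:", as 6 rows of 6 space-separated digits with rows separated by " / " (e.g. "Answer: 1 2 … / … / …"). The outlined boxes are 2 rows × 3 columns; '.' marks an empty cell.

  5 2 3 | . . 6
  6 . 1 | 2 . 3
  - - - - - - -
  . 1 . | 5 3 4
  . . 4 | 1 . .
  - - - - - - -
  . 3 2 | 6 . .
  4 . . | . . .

Step 1. [r6c3∈{5,6}] in col 3, 5 fits only at r6c3, so r6c3=5.
Step 2. [r5c5∈{1,4,5}] r5c5 is the only open cell in row 5 admitting 4. So r5c5=4.
Step 3. [r4c6∈{2}] r4c6's peers cover all but 2, so r4c6=2.
Step 4. [r6c6∈{1}] only 1 remains possible at r6c6 ⇒ r6c6=1.
Step 5. [r6c2∈{6}] nothing but 6 survives at r6c2 ⇒ r6c2=6.
Step 6. [r1c4∈{4}] nothing but 4 survives at r1c4 ⇒ r1c4=4.
Step 7. [r2c5∈{5}] only 5 remains possible at r2c5 ⇒ r2c5=5.
Step 8. [r4c1∈{3}] only 3 remains possible at r4c1. So r4c1=3.
Step 9. [r5c1∈{1}] nothing but 1 survives at r5c1. So r5c1=1.
Step 10. [r1c5∈{1}] r1c5 is down to just 1. So r1c5=1.
Step 11. [r6c4∈{3}] only 3 remains possible at r6c4. So r6c4=3.
Step 12. [r3c3∈{6}] r3c3 is down to just 6 ⇒ r3c3=6.
Step 13. [r4c2∈{5}] only 5 remains possible at r4c2. So r4c2=5.
Step 14. [r3c1∈{2}] r3c1 is down to just 2. So r3c1=2.
Step 15. [r5c6∈{5}] r5c6 has the single candidate 5. So r5c6=5.
Step 16. [r2c2∈{4}] r2c2 has the single candidate 4. So r2c2=4.
Step 17. [r4c5∈{6}] only 6 remains possible at r4c5, so r4c5=6.
Step 18. [r6c5∈{2}] r6c5 is down to just 2 ⇒ r6c5=2.

Answer: 5 2 3 4 1 6 / 6 4 1 2 5 3 / 2 1 6 5 3 4 / 3 5 4 1 6 2 / 1 3 2 6 4 5 / 4 6 5 3 2 1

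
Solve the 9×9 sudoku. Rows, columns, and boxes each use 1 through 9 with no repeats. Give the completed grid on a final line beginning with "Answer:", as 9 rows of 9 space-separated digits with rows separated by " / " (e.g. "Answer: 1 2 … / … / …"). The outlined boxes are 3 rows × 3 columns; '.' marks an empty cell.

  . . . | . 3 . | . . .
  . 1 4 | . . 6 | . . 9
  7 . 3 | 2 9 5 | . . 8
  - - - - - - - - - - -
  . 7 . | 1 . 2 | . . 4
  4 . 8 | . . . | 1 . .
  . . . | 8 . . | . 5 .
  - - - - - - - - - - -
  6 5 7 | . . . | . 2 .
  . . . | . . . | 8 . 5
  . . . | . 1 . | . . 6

Step 1. [r2c4∈{7}] nothing but 7 survives at r2c4. So r2c4=7.
Step 2. [r1c4∈{4}] r1c4's peers cover all but 4, so r1c4=4.
Step 3. [r3c2∈{6}] nothing but 6 survives at r3c2. So r3c2=6.
Step 4. [r8c5∈{2,4,6,7}] in col 5, 2 fits only at r8c5. So r8c5=2.
Step 5. [r2c8∈{3}] nothing but 3 survives at r2c8, so r2c8=3.
Step 6. [r3c8∈{1,4}] row 3 places 1 nowhere but r3c8. So r3c8=1.
Step 7. [r2c5∈{8}] r2c5 is down to just 8, so r2c5=8.
Step 8. [r7c5∈{4}] r7c5's peers cover all but 4. So r7c5=4.
Step 9. [r7c6∈{3,8,9}] 8 has one home in row 7: r7c6. So r7c6=8.
Step 10. [r6c6∈{3,4,7,9}] row 6 places 4 nowhere but r6c6 ⇒ r6c6=4.
Step 11. [r8c4∈{3,6,9}] r8c4 is the only open cell in row 8 admitting 6 ⇒ r8c4=6.
Step 12. [r9c4∈{3,5,9}] r9c4 is the only open cell in row 9 admitting 5 ⇒ r9c4=5.
Step 13. [r5c5∈{5,6,7}] row 5 places 5 nowhere but r5c5. So r5c5=5.
Step 14. [r5c8∈{6,7,9}] 6 has one home in row 5: r5c8, so r5c8=6.
Step 15. [r6c5∈{6,7}] across col 5, 7 lands solely at r6c5 ⇒ r6c5=7.
Step 16. [r6c3∈{1,2,6,9}] row 6 places 6 nowhere but r6c3 ⇒ r6c3=6.
Step 17. [r1c8∈{7}] r1c8's peers cover all but 7, so r1c8=7.
Step 18. [r1c9∈{2}] only 2 remains possible at r1c9. So r1c9=2.
Step 19. [r6c9∈{3}] r6c9 has the single candidate 3. So r6c9=3.
Step 20. [r4c7∈{9}] r4c7 has the single candidate 9 ⇒ r4c7=9.
Step 21. [r5c2∈{2,3,9}] r5c2 is the only open cell in row 5 admitting 2 ⇒ r5c2=2.
Step 22. [r7c4∈{3,9}] row 7 places 9 nowhere but r7c4. So r7c4=9.
Step 23. [r6c2∈{9}] only 9 remains possible at r6c2, so r6c2=9.
Step 24. [r4c1∈{3,5}] r4c1 is the only open cell in row 4 admitting 3 ⇒ r4c1=3.
Step 25. [r9c7∈{3,4,7}] in col 7, 7 fits only at r9c7. So r9c7=7.
Step 26. [r9c6∈{3}] only 3 remains possible at r9c6. So r9c6=3.
Step 27. [r8c3∈{1,9}] across col 3, 1 lands solely at r8c3 ⇒ r8c3=1.
Step 28. [r8c1∈{9}] r8c1 has the single candidate 9, so r8c1=9.
Step 29. [r1c2∈{8}] r1c2 is down to just 8 ⇒ r1c2=8.
Step 30. [r1c1∈{5}] r1c1 has the single candidate 5, so r1c1=5.
Step 31. [r9c2∈{4}] r9c2 is down to just 4, so r9c2=4.
Step 32. [r9c1∈{2,8}] across row 9, 8 lands solely at r9c1. So r9c1=8.
Step 33. [r5c9∈{7}] nothing but 7 survives at r5c9, so r5c9=7.
Step 34. [r4c5∈{6}] r4c5's peers cover all but 6 ⇒ r4c5=6.
Step 35. [r5c6∈{9}] r5c6's peers cover all but 9. So r5c6=9.
Step 36. [r8c8∈{4}] r8c8 has the single candidate 4. So r8c8=4.
Step 37. [r8c6∈{7}] r8c6's peers cover all but 7. So r8c6=7.
Step 38. [r1c6∈{1}] nothing but 1 survives at r1c6, so r1c6=1.
Step 39. [r9c3∈{2}] nothing but 2 survives at r9c3. So r9c3=2.
Step 40. [r6c1∈{1}] r6c1 has the single candidate 1 ⇒ r6c1=1.
Step 41. [r6c7∈{2}] r6c7's peers cover all but 2 ⇒ r6c7=2.
Step 42. [r7c7∈{3}] r7c7 has the single candidate 3, so r7c7=3.
Step 43. [r7c9∈{1}] nothing but 1 survives at r7c9. So r7c9=1.
Step 44. [r8c2∈{3}] only 3 remains possible at r8c2 ⇒ r8c2=3.
Step 45. [r4c8∈{8}] only 8 remains possible at r4c8, so r4c8=8.
Step 46. [r5c4∈{3}] r5c4 has the single candidate 3 ⇒ r5c4=3.
Step 47. [r2c7∈{5}] r2c7's peers cover all but 5. So r2c7=5.
Step 48. [r1c7∈{6}] r1c7's peers cover all but 6, so r1c7=6.
Step 49. [r3c7∈{4}] nothing but 4 survives at r3c7, so r3c7=4.
Step 50. [r9c8∈{9}] r9c8's peers cover all but 9, so r9c8=9.
Step 51. [r2c1∈{2}] nothing but 2 survives at r2c1, so r2c1=2.
Step 52. [r4c3∈{5}] r4c3's peers cover all but 5 ⇒ r4c3=5.
Step 53. [r1c3∈{9}] r1c3 has the single candidate 9 ⇒ r1c3=9.

Answer: 5 8 9 4 3 1 6 7 2 / 2 1 4 7 8 6 5 3 9 / 7 6 3 2 9 5 4 1 8 / 3 7 5 1 6 2 9 8 4 / 4 2 8 3 5 9 1 6 7 / 1 9 6 8 7 4 2 5 3 / 6 5 7 9 4 8 3 2 1 / 9 3 1 6 2 7 8 4 5 / 8 4 2 5 1 3 7 9 6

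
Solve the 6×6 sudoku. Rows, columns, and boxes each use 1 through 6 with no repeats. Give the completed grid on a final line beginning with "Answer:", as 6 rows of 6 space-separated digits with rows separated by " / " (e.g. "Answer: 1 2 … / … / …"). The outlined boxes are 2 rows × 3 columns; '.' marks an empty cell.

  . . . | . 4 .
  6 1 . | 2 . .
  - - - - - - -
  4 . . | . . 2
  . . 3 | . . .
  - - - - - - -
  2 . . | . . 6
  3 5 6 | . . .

Step 1. [r1c4∈{1,3,5,6}] 6 has one home in row 1: r1c4. So r1c4=6.
Step 2. [r4c1∈{1,5}] across col 1, 1 lands solely at r4c1, so r4c1=1.
Step 3. [r3c3∈{5}] only 5 remains possible at r3c3 ⇒ r3c3=5.
Step 4. [r5c3∈{1,4}] r5c3 is the only open cell in col 3 admitting 1 ⇒ r5c3=1.
Step 5. [r1c6∈{1,3,5}] in row 1, 1 fits only at r1c6. So r1c6=1.
Step 6. [r6c6∈{4}] only 4 remains possible at r6c6, so r6c6=4.
Step 7. [r4c6∈{5}] only 5 remains possible at r4c6, so r4c6=5.
Step 8. [r5c4∈{3,5}] 5 has one home in col 4: r5c4, so r5c4=5.
Step 9. [r3c4∈{1,3}] 3 has one home in col 4: r3c4, so r3c4=3.
Step 10. [r3c5∈{1,6}] across row 3, 1 lands solely at r3c5 ⇒ r3c5=1.
Step 11. [r4c2∈{2,6}] 2 has one home in row 4: r4c2 ⇒ r4c2=2.
Step 12. [r2c5∈{3,5}] across row 2, 5 lands solely at r2c5 ⇒ r2c5=5.
Step 13. [r1c3∈{2}] r1c3 has the single candidate 2 ⇒ r1c3=2.
Step 14. [r6c4∈{1}] r6c4 is down to just 1. So r6c4=1.
Step 15. [r6c5∈{2}] nothing but 2 survives at r6c5, so r6c5=2.
Step 16. [r3c2∈{6}] r3c2's peers cover all but 6. So r3c2=6.
Step 17. [r2c6∈{3}] r2c6 has the single candidate 3. So r2c6=3.
Step 18. [r5c5∈{3}] r5c5's peers cover all but 3 ⇒ r5c5=3.
Step 19. [r2c3∈{4}] nothing but 4 survives at r2c3 ⇒ r2c3=4.
Step 20. [r5c2∈{4}] nothing but 4 survives at r5c2 ⇒ r5c2=4.
Step 21. [r4c5∈{6}] r4c5 has the single candidate 6, so r4c5=6.
Step 22. [r1c1∈{5}] only 5 remains possible at r1c1, so r1c1=5.
Step 23. [r1c2∈{3}] r1c2's peers cover all but 3, so r1c2=3.
Step 24. [r4c4∈{4}] only 4 remains possible at r4c4, so r4c4=4.

Answer: 5 3 2 6 4 1 / 6 1 4 2 5 3 / 4 6 5 3 1 2 / 1 2 3 4 6 5 / 2 4 1 5 3 6 / 3 5 6 1 2 4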